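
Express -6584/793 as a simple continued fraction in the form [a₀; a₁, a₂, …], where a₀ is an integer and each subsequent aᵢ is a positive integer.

⌊-6584/793⌋ = -9, remainder 553
⌊793/553⌋ = 1, remainder 240
⌊553/240⌋ = 2, remainder 73
⌊240/73⌋ = 3, remainder 21
⌊73/21⌋ = 3, remainder 10
⌊21/10⌋ = 2, remainder 1
⌊10/1⌋ = 10, remainder 0

[-9; 1, 2, 3, 3, 2, 10]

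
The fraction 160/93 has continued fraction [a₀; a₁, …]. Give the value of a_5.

160 = 1·93 + 67, so a_0 = 1
93 = 1·67 + 26, so a_1 = 1
67 = 2·26 + 15, so a_2 = 2
26 = 1·15 + 11, so a_3 = 1
15 = 1·11 + 4, so a_4 = 1
11 = 2·4 + 3, so a_5 = 2

2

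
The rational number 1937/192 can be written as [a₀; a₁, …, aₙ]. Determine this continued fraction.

[10; 11, 3, 2, 2]

⌊1937/192⌋ = 10, remainder 17
⌊192/17⌋ = 11, remainder 5
⌊17/5⌋ = 3, remainder 2
⌊5/2⌋ = 2, remainder 1
⌊2/1⌋ = 2, remainder 0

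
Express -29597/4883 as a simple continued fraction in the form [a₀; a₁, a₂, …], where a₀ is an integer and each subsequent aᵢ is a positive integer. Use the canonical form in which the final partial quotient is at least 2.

Repeatedly divide and take the remainder:
⌊-29597/4883⌋ = -7, remainder 4584
⌊4883/4584⌋ = 1, remainder 299
⌊4584/299⌋ = 15, remainder 99
⌊299/99⌋ = 3, remainder 2
⌊99/2⌋ = 49, remainder 1
⌊2/1⌋ = 2, remainder 0

[-7; 1, 15, 3, 49, 2]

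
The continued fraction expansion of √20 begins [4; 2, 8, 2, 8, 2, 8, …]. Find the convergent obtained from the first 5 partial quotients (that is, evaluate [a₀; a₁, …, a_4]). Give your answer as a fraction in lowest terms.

a_0 = 4: 4/1
a_1 = 2: 9/2
a_2 = 8: 76/17
a_3 = 2: 161/36
a_4 = 8: 1364/305

1364/305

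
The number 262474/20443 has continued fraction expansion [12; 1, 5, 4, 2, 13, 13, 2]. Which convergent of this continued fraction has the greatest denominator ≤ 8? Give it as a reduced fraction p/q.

a_0 = 12: 12/1  (≤ bound)
a_1 = 1: 13/1  (≤ bound)
a_2 = 5: 77/6  (≤ bound)
a_3 = 4: 321/25  (> 8, stop)

77/6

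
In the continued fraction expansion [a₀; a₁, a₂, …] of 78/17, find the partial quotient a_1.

1

78 = 4·17 + 10, so a_0 = 4
17 = 1·10 + 7, so a_1 = 1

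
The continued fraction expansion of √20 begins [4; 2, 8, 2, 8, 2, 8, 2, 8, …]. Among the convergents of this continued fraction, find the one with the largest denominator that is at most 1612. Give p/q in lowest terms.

2889/646

List convergents until the denominator exceeds the bound:
a_0 = 4: 4/1  (≤ bound)
a_1 = 2: 9/2  (≤ bound)
a_2 = 8: 76/17  (≤ bound)
a_3 = 2: 161/36  (≤ bound)
a_4 = 8: 1364/305  (≤ bound)
a_5 = 2: 2889/646  (≤ bound)
a_6 = 8: 24476/5473  (> 1612, stop)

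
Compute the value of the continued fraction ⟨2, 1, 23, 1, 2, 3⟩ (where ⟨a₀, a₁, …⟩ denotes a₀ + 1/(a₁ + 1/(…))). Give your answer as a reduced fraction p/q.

731/247

a_0 = 2: 2/1
a_1 = 1: 3/1
a_2 = 23: 71/24
a_3 = 1: 74/25
a_4 = 2: 219/74
a_5 = 3: 731/247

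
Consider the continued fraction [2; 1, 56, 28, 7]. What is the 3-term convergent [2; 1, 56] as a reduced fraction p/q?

Start with 56.
1 + 1/(56/1) = 1 + 1/56 = 57/56
2 + 1/(57/56) = 2 + 56/57 = 170/57

170/57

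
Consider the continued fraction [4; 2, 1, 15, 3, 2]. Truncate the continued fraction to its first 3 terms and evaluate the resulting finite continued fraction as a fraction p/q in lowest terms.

Start with 1.
2 + 1/(1/1) = 2 + 1/1 = 3/1
4 + 1/(3/1) = 4 + 1/3 = 13/3

13/3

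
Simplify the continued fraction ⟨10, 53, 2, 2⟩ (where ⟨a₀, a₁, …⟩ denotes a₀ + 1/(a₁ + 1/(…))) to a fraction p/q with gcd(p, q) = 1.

2675/267

Start with 2.
2 + 1/(2/1) = 2 + 1/2 = 5/2
53 + 1/(5/2) = 53 + 2/5 = 267/5
10 + 1/(267/5) = 10 + 5/267 = 2675/267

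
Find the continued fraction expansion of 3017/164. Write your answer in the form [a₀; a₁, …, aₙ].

Repeatedly divide and take the remainder:
3017 ÷ 164 → quotient 18, remainder 65
164 ÷ 65 → quotient 2, remainder 34
65 ÷ 34 → quotient 1, remainder 31
34 ÷ 31 → quotient 1, remainder 3
31 ÷ 3 → quotient 10, remainder 1
3 ÷ 1 → quotient 3, remainder 0

[18; 2, 1, 1, 10, 3]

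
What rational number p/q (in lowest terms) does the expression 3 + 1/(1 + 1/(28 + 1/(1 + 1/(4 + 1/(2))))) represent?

Collapse the nested fraction from the inside out:
Start with 2.
4 + 1/(2/1) = 4 + 1/2 = 9/2
1 + 1/(9/2) = 1 + 2/9 = 11/9
28 + 1/(11/9) = 28 + 9/11 = 317/11
1 + 1/(317/11) = 1 + 11/317 = 328/317
3 + 1/(328/317) = 3 + 317/328 = 1301/328

1301/328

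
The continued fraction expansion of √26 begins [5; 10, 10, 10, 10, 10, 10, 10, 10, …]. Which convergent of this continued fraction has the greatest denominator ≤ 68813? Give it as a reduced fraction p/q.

a_0 = 5: 5/1  (≤ bound)
a_1 = 10: 51/10  (≤ bound)
a_2 = 10: 515/101  (≤ bound)
a_3 = 10: 5201/1020  (≤ bound)
a_4 = 10: 52525/10301  (≤ bound)
a_5 = 10: 530451/104030  (> 68813, stop)

52525/10301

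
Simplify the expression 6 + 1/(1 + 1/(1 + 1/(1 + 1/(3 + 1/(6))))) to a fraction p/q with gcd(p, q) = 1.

458/69

Build up convergents one term at a time:
a_0 = 6: 6/1
a_1 = 1: 7/1
a_2 = 1: 13/2
a_3 = 1: 20/3
a_4 = 3: 73/11
a_5 = 6: 458/69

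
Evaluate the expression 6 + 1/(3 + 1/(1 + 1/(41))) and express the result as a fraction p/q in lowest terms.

1044/167

Collapse the nested fraction from the inside out:
Start with 41.
1 + 1/(41/1) = 1 + 1/41 = 42/41
3 + 1/(42/41) = 3 + 41/42 = 167/42
6 + 1/(167/42) = 6 + 42/167 = 1044/167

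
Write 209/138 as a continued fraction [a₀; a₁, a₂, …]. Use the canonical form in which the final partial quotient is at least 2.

Run the Euclidean algorithm, recording each quotient:
⌊209/138⌋ = 1, remainder 71
⌊138/71⌋ = 1, remainder 67
⌊71/67⌋ = 1, remainder 4
⌊67/4⌋ = 16, remainder 3
⌊4/3⌋ = 1, remainder 1
⌊3/1⌋ = 3, remainder 0

[1; 1, 1, 16, 1, 3]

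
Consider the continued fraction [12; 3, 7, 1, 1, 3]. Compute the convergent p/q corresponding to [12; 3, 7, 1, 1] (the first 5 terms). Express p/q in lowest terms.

579/47

a_0 = 12: 12/1
a_1 = 3: 37/3
a_2 = 7: 271/22
a_3 = 1: 308/25
a_4 = 1: 579/47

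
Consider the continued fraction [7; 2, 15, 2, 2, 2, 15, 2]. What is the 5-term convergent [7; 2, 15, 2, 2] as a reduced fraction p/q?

1190/159

Build up convergents one term at a time:
a_0 = 7: 7/1
a_1 = 2: 15/2
a_2 = 15: 232/31
a_3 = 2: 479/64
a_4 = 2: 1190/159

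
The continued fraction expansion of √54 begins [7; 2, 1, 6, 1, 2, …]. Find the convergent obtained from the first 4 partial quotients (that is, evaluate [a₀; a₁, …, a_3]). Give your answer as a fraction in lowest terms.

Start with 6.
1 + 1/(6/1) = 1 + 1/6 = 7/6
2 + 1/(7/6) = 2 + 6/7 = 20/7
7 + 1/(20/7) = 7 + 7/20 = 147/20

147/20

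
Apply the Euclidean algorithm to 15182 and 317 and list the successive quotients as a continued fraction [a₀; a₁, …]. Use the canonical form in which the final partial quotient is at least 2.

[47; 1, 8, 3, 11]

15182 = 47·317 + 283, so a_0 = 47
317 = 1·283 + 34, so a_1 = 1
283 = 8·34 + 11, so a_2 = 8
34 = 3·11 + 1, so a_3 = 3
11 = 11·1 + 0, so a_4 = 11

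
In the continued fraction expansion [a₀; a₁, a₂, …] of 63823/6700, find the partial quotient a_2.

1

63823 = 9·6700 + 3523, so a_0 = 9
6700 = 1·3523 + 3177, so a_1 = 1
3523 = 1·3177 + 346, so a_2 = 1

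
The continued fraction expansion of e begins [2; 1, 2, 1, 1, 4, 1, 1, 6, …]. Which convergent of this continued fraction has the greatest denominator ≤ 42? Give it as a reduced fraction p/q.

List convergents until the denominator exceeds the bound:
a_0 = 2: 2/1  (≤ bound)
a_1 = 1: 3/1  (≤ bound)
a_2 = 2: 8/3  (≤ bound)
a_3 = 1: 11/4  (≤ bound)
a_4 = 1: 19/7  (≤ bound)
a_5 = 4: 87/32  (≤ bound)
a_6 = 1: 106/39  (≤ bound)
a_7 = 1: 193/71  (> 42, stop)

106/39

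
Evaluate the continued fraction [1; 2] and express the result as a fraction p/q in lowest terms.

3/2

a_0 = 1: 1/1
a_1 = 2: 3/2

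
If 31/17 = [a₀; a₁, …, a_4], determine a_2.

Repeatedly divide and take the remainder:
31 = 1·17 + 14, so a_0 = 1
17 = 1·14 + 3, so a_1 = 1
14 = 4·3 + 2, so a_2 = 4

4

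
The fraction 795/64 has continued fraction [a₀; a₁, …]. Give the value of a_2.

Apply division with remainder until the remainder is 0:
795 ÷ 64 → quotient 12, remainder 27
64 ÷ 27 → quotient 2, remainder 10
27 ÷ 10 → quotient 2, remainder 7

2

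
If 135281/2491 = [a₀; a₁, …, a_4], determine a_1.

3

Apply division with remainder until the remainder is 0:
⌊135281/2491⌋ = 54, remainder 767
⌊2491/767⌋ = 3, remainder 190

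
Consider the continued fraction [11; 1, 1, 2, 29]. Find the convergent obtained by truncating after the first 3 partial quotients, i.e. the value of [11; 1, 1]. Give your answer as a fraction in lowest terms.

a_0 = 11: 11/1
a_1 = 1: 12/1
a_2 = 1: 23/2

23/2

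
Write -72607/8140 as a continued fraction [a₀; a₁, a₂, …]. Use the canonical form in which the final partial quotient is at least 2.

[-9; 12, 2, 6, 1, 3, 11]

-72607 = -9·8140 + 653, so a_0 = -9
8140 = 12·653 + 304, so a_1 = 12
653 = 2·304 + 45, so a_2 = 2
304 = 6·45 + 34, so a_3 = 6
45 = 1·34 + 11, so a_4 = 1
34 = 3·11 + 1, so a_5 = 3
11 = 11·1 + 0, so a_6 = 11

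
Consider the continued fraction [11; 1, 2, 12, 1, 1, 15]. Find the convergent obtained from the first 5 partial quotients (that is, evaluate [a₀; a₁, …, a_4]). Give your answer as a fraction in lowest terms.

467/40

Starting at the tail and folding back:
Start with 1.
12 + 1/(1/1) = 12 + 1/1 = 13/1
2 + 1/(13/1) = 2 + 1/13 = 27/13
1 + 1/(27/13) = 1 + 13/27 = 40/27
11 + 1/(40/27) = 11 + 27/40 = 467/40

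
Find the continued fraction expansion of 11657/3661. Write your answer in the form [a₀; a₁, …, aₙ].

[3; 5, 2, 3, 6, 7, 2]

Apply division with remainder until the remainder is 0:
⌊11657/3661⌋ = 3, remainder 674
⌊3661/674⌋ = 5, remainder 291
⌊674/291⌋ = 2, remainder 92
⌊291/92⌋ = 3, remainder 15
⌊92/15⌋ = 6, remainder 2
⌊15/2⌋ = 7, remainder 1
⌊2/1⌋ = 2, remainder 0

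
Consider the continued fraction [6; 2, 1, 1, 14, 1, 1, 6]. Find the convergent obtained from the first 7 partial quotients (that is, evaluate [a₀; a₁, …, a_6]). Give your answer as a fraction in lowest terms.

966/151

Compute successive convergents:
a_0 = 6: 6/1
a_1 = 2: 13/2
a_2 = 1: 19/3
a_3 = 1: 32/5
a_4 = 14: 467/73
a_5 = 1: 499/78
a_6 = 1: 966/151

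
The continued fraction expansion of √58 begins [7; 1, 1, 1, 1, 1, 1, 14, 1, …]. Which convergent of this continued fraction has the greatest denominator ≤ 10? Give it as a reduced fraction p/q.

a_0 = 7: 7/1  (≤ bound)
a_1 = 1: 8/1  (≤ bound)
a_2 = 1: 15/2  (≤ bound)
a_3 = 1: 23/3  (≤ bound)
a_4 = 1: 38/5  (≤ bound)
a_5 = 1: 61/8  (≤ bound)
a_6 = 1: 99/13  (> 10, stop)

61/8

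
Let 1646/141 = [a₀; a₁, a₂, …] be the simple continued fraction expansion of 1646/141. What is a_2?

2

Repeatedly divide and take the remainder:
1646 = 11·141 + 95, so a_0 = 11
141 = 1·95 + 46, so a_1 = 1
95 = 2·46 + 3, so a_2 = 2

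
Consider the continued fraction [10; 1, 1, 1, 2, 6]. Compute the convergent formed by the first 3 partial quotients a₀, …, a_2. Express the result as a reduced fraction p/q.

21/2

a_0 = 10: 10/1
a_1 = 1: 11/1
a_2 = 1: 21/2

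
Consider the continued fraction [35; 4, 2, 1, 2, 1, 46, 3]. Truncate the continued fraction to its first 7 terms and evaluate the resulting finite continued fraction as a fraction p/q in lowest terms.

a_0 = 35: 35/1
a_1 = 4: 141/4
a_2 = 2: 317/9
a_3 = 1: 458/13
a_4 = 2: 1233/35
a_5 = 1: 1691/48
a_6 = 46: 79019/2243

79019/2243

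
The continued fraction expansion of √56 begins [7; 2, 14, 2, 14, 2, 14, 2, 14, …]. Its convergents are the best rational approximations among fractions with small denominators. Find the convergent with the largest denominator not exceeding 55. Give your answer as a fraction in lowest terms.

List convergents until the denominator exceeds the bound:
a_0 = 7: 7/1  (≤ bound)
a_1 = 2: 15/2  (≤ bound)
a_2 = 14: 217/29  (≤ bound)
a_3 = 2: 449/60  (> 55, stop)

217/29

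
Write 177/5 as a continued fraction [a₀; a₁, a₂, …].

[35; 2, 2]

Apply division with remainder until the remainder is 0:
⌊177/5⌋ = 35, remainder 2
⌊5/2⌋ = 2, remainder 1
⌊2/1⌋ = 2, remainder 0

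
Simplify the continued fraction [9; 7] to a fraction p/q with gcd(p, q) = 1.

64/7

Start with 7.
9 + 1/(7/1) = 9 + 1/7 = 64/7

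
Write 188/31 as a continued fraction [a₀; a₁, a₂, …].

⌊188/31⌋ = 6, remainder 2
⌊31/2⌋ = 15, remainder 1
⌊2/1⌋ = 2, remainder 0

[6; 15, 2]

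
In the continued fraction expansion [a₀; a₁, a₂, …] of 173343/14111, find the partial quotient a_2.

1

173343 = 12·14111 + 4011, so a_0 = 12
14111 = 3·4011 + 2078, so a_1 = 3
4011 = 1·2078 + 1933, so a_2 = 1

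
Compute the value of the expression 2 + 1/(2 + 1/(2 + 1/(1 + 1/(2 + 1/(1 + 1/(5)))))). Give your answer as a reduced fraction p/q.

361/149

Collapse the nested fraction from the inside out:
Start with 5.
1 + 1/(5/1) = 1 + 1/5 = 6/5
2 + 1/(6/5) = 2 + 5/6 = 17/6
1 + 1/(17/6) = 1 + 6/17 = 23/17
2 + 1/(23/17) = 2 + 17/23 = 63/23
2 + 1/(63/23) = 2 + 23/63 = 149/63
2 + 1/(149/63) = 2 + 63/149 = 361/149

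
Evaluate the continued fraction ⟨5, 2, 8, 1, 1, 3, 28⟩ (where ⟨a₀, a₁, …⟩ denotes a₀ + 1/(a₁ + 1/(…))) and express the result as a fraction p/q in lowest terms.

19657/3592

Start with 28.
3 + 1/(28/1) = 3 + 1/28 = 85/28
1 + 1/(85/28) = 1 + 28/85 = 113/85
1 + 1/(113/85) = 1 + 85/113 = 198/113
8 + 1/(198/113) = 8 + 113/198 = 1697/198
2 + 1/(1697/198) = 2 + 198/1697 = 3592/1697
5 + 1/(3592/1697) = 5 + 1697/3592 = 19657/3592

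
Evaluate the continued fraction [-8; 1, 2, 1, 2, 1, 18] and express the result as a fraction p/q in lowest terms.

-2042/281

Start with 18.
1 + 1/(18/1) = 1 + 1/18 = 19/18
2 + 1/(19/18) = 2 + 18/19 = 56/19
1 + 1/(56/19) = 1 + 19/56 = 75/56
2 + 1/(75/56) = 2 + 56/75 = 206/75
1 + 1/(206/75) = 1 + 75/206 = 281/206
-8 + 1/(281/206) = -8 + 206/281 = -2042/281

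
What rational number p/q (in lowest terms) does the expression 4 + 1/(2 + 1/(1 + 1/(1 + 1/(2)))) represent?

57/13

a_0 = 4: 4/1
a_1 = 2: 9/2
a_2 = 1: 13/3
a_3 = 1: 22/5
a_4 = 2: 57/13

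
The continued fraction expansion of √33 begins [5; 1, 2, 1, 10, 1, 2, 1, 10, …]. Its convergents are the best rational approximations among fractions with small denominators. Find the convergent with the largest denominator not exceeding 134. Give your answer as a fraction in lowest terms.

270/47

a_0 = 5: 5/1  (≤ bound)
a_1 = 1: 6/1  (≤ bound)
a_2 = 2: 17/3  (≤ bound)
a_3 = 1: 23/4  (≤ bound)
a_4 = 10: 247/43  (≤ bound)
a_5 = 1: 270/47  (≤ bound)
a_6 = 2: 787/137  (> 134, stop)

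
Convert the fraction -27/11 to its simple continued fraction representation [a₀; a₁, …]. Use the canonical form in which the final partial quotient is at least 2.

Run the Euclidean algorithm, recording each quotient:
-27 ÷ 11 → quotient -3, remainder 6
11 ÷ 6 → quotient 1, remainder 5
6 ÷ 5 → quotient 1, remainder 1
5 ÷ 1 → quotient 5, remainder 0

[-3; 1, 1, 5]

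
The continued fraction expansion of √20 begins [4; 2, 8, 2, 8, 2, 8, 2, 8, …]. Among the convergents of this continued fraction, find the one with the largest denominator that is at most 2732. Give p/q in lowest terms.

a_0 = 4: 4/1  (≤ bound)
a_1 = 2: 9/2  (≤ bound)
a_2 = 8: 76/17  (≤ bound)
a_3 = 2: 161/36  (≤ bound)
a_4 = 8: 1364/305  (≤ bound)
a_5 = 2: 2889/646  (≤ bound)
a_6 = 8: 24476/5473  (> 2732, stop)

2889/646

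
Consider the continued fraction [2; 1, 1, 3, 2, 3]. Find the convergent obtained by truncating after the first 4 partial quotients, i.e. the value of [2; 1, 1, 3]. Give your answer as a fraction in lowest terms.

18/7

Build up convergents one term at a time:
a_0 = 2: 2/1
a_1 = 1: 3/1
a_2 = 1: 5/2
a_3 = 3: 18/7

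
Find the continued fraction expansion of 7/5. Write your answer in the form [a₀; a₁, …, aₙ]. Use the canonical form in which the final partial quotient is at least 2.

[1; 2, 2]

⌊7/5⌋ = 1, remainder 2
⌊5/2⌋ = 2, remainder 1
⌊2/1⌋ = 2, remainder 0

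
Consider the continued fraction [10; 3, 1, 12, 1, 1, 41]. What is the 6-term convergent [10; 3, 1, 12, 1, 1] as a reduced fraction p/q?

Compute successive convergents:
a_0 = 10: 10/1
a_1 = 3: 31/3
a_2 = 1: 41/4
a_3 = 12: 523/51
a_4 = 1: 564/55
a_5 = 1: 1087/106

1087/106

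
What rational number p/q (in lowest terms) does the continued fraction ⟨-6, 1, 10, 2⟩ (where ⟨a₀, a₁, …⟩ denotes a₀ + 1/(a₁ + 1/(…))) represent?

Build up convergents one term at a time:
a_0 = -6: -6/1
a_1 = 1: -5/1
a_2 = 10: -56/11
a_3 = 2: -117/23

-117/23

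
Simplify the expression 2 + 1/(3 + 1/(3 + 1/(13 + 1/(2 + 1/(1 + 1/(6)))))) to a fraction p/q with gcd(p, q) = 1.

6281/2730

Build up convergents one term at a time:
a_0 = 2: 2/1
a_1 = 3: 7/3
a_2 = 3: 23/10
a_3 = 13: 306/133
a_4 = 2: 635/276
a_5 = 1: 941/409
a_6 = 6: 6281/2730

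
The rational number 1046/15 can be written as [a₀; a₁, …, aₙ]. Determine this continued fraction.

1046 = 69·15 + 11, so a_0 = 69
15 = 1·11 + 4, so a_1 = 1
11 = 2·4 + 3, so a_2 = 2
4 = 1·3 + 1, so a_3 = 1
3 = 3·1 + 0, so a_4 = 3

[69; 1, 2, 1, 3]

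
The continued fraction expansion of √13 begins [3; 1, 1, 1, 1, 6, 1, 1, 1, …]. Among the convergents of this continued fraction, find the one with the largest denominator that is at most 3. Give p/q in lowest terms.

a_0 = 3: 3/1  (≤ bound)
a_1 = 1: 4/1  (≤ bound)
a_2 = 1: 7/2  (≤ bound)
a_3 = 1: 11/3  (≤ bound)
a_4 = 1: 18/5  (> 3, stop)

11/3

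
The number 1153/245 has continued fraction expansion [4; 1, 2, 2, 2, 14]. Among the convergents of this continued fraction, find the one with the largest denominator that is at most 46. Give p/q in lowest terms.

a_0 = 4: 4/1  (≤ bound)
a_1 = 1: 5/1  (≤ bound)
a_2 = 2: 14/3  (≤ bound)
a_3 = 2: 33/7  (≤ bound)
a_4 = 2: 80/17  (≤ bound)
a_5 = 14: 1153/245  (> 46, stop)

80/17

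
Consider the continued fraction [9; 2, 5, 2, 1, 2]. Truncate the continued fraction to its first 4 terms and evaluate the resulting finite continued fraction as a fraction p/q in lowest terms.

227/24

a_0 = 9: 9/1
a_1 = 2: 19/2
a_2 = 5: 104/11
a_3 = 2: 227/24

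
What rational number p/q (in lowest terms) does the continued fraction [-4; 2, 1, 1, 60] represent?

-1091/303

Collapse the nested fraction from the inside out:
Start with 60.
1 + 1/(60/1) = 1 + 1/60 = 61/60
1 + 1/(61/60) = 1 + 60/61 = 121/61
2 + 1/(121/61) = 2 + 61/121 = 303/121
-4 + 1/(303/121) = -4 + 121/303 = -1091/303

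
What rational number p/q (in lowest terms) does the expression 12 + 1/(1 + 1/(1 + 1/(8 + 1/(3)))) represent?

Start with 3.
8 + 1/(3/1) = 8 + 1/3 = 25/3
1 + 1/(25/3) = 1 + 3/25 = 28/25
1 + 1/(28/25) = 1 + 25/28 = 53/28
12 + 1/(53/28) = 12 + 28/53 = 664/53

664/53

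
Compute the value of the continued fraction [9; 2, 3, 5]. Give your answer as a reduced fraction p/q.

349/37

Start with 5.
3 + 1/(5/1) = 3 + 1/5 = 16/5
2 + 1/(16/5) = 2 + 5/16 = 37/16
9 + 1/(37/16) = 9 + 16/37 = 349/37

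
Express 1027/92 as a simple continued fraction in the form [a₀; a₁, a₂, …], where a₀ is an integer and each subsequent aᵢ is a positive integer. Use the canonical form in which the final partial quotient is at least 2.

⌊1027/92⌋ = 11, remainder 15
⌊92/15⌋ = 6, remainder 2
⌊15/2⌋ = 7, remainder 1
⌊2/1⌋ = 2, remainder 0

[11; 6, 7, 2]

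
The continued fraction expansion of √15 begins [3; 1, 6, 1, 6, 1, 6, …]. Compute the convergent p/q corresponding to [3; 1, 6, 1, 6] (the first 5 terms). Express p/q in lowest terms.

Start with 6.
1 + 1/(6/1) = 1 + 1/6 = 7/6
6 + 1/(7/6) = 6 + 6/7 = 48/7
1 + 1/(48/7) = 1 + 7/48 = 55/48
3 + 1/(55/48) = 3 + 48/55 = 213/55

213/55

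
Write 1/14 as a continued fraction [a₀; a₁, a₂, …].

[0; 14]

1 = 0·14 + 1, so a_0 = 0
14 = 14·1 + 0, so a_1 = 14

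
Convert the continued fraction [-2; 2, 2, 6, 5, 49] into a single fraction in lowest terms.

Work from the innermost term outward:
Start with 49.
5 + 1/(49/1) = 5 + 1/49 = 246/49
6 + 1/(246/49) = 6 + 49/246 = 1525/246
2 + 1/(1525/246) = 2 + 246/1525 = 3296/1525
2 + 1/(3296/1525) = 2 + 1525/3296 = 8117/3296
-2 + 1/(8117/3296) = -2 + 3296/8117 = -12938/8117

-12938/8117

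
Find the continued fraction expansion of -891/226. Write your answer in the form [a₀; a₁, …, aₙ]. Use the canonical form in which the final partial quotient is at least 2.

-891 ÷ 226 → quotient -4, remainder 13
226 ÷ 13 → quotient 17, remainder 5
13 ÷ 5 → quotient 2, remainder 3
5 ÷ 3 → quotient 1, remainder 2
3 ÷ 2 → quotient 1, remainder 1
2 ÷ 1 → quotient 2, remainder 0

[-4; 17, 2, 1, 1, 2]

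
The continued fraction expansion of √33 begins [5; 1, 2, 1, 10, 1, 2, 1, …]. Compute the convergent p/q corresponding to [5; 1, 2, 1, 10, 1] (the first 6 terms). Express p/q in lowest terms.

270/47

a_0 = 5: 5/1
a_1 = 1: 6/1
a_2 = 2: 17/3
a_3 = 1: 23/4
a_4 = 10: 247/43
a_5 = 1: 270/47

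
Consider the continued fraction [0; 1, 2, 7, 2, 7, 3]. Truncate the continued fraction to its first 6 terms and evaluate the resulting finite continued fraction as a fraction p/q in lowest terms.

239/351

a_0 = 0: 0/1
a_1 = 1: 1/1
a_2 = 2: 2/3
a_3 = 7: 15/22
a_4 = 2: 32/47
a_5 = 7: 239/351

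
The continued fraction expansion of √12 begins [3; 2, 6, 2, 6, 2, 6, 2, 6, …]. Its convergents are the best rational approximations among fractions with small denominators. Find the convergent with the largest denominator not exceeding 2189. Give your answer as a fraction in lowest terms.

a_0 = 3: 3/1  (≤ bound)
a_1 = 2: 7/2  (≤ bound)
a_2 = 6: 45/13  (≤ bound)
a_3 = 2: 97/28  (≤ bound)
a_4 = 6: 627/181  (≤ bound)
a_5 = 2: 1351/390  (≤ bound)
a_6 = 6: 8733/2521  (> 2189, stop)

1351/390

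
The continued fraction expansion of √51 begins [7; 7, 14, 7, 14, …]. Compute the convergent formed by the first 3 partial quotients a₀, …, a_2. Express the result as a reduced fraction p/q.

707/99

Start with 14.
7 + 1/(14/1) = 7 + 1/14 = 99/14
7 + 1/(99/14) = 7 + 14/99 = 707/99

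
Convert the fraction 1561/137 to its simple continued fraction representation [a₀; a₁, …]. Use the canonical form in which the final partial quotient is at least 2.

Run the Euclidean algorithm, recording each quotient:
⌊1561/137⌋ = 11, remainder 54
⌊137/54⌋ = 2, remainder 29
⌊54/29⌋ = 1, remainder 25
⌊29/25⌋ = 1, remainder 4
⌊25/4⌋ = 6, remainder 1
⌊4/1⌋ = 4, remainder 0

[11; 2, 1, 1, 6, 4]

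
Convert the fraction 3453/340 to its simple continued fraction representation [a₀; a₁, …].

3453 = 10·340 + 53, so a_0 = 10
340 = 6·53 + 22, so a_1 = 6
53 = 2·22 + 9, so a_2 = 2
22 = 2·9 + 4, so a_3 = 2
9 = 2·4 + 1, so a_4 = 2
4 = 4·1 + 0, so a_5 = 4

[10; 6, 2, 2, 2, 4]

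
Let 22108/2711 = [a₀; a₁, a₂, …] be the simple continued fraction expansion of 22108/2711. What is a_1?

22108 ÷ 2711 → quotient 8, remainder 420
2711 ÷ 420 → quotient 6, remainder 191

6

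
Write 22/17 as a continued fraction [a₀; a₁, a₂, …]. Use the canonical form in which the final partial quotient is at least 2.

[1; 3, 2, 2]

22 = 1·17 + 5, so a_0 = 1
17 = 3·5 + 2, so a_1 = 3
5 = 2·2 + 1, so a_2 = 2
2 = 2·1 + 0, so a_3 = 2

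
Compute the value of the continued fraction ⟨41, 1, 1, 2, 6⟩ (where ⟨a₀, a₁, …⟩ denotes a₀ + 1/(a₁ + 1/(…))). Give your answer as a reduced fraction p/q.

a_0 = 41: 41/1
a_1 = 1: 42/1
a_2 = 1: 83/2
a_3 = 2: 208/5
a_4 = 6: 1331/32

1331/32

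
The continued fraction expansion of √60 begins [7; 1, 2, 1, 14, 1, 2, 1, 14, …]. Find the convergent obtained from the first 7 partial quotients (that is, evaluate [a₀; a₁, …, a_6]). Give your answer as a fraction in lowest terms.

1433/185

Build up convergents one term at a time:
a_0 = 7: 7/1
a_1 = 1: 8/1
a_2 = 2: 23/3
a_3 = 1: 31/4
a_4 = 14: 457/59
a_5 = 1: 488/63
a_6 = 2: 1433/185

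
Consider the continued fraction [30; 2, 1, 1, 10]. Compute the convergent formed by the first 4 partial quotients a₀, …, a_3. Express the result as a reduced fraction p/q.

152/5

Start with 1.
1 + 1/(1/1) = 1 + 1/1 = 2/1
2 + 1/(2/1) = 2 + 1/2 = 5/2
30 + 1/(5/2) = 30 + 2/5 = 152/5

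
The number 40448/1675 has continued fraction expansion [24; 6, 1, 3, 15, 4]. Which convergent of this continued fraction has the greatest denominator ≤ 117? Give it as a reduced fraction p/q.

652/27

List convergents until the denominator exceeds the bound:
a_0 = 24: 24/1  (≤ bound)
a_1 = 6: 145/6  (≤ bound)
a_2 = 1: 169/7  (≤ bound)
a_3 = 3: 652/27  (≤ bound)
a_4 = 15: 9949/412  (> 117, stop)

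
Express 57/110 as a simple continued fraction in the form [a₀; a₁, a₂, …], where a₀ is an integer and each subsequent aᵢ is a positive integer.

⌊57/110⌋ = 0, remainder 57
⌊110/57⌋ = 1, remainder 53
⌊57/53⌋ = 1, remainder 4
⌊53/4⌋ = 13, remainder 1
⌊4/1⌋ = 4, remainder 0

[0; 1, 1, 13, 4]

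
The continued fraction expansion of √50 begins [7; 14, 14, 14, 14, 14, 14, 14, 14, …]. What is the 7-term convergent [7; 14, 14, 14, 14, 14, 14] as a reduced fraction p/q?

Start with 14.
14 + 1/(14/1) = 14 + 1/14 = 197/14
14 + 1/(197/14) = 14 + 14/197 = 2772/197
14 + 1/(2772/197) = 14 + 197/2772 = 39005/2772
14 + 1/(39005/2772) = 14 + 2772/39005 = 548842/39005
14 + 1/(548842/39005) = 14 + 39005/548842 = 7722793/548842
7 + 1/(7722793/548842) = 7 + 548842/7722793 = 54608393/7722793

54608393/7722793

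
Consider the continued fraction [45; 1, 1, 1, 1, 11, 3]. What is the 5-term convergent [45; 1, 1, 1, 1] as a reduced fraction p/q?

Start with 1.
1 + 1/(1/1) = 1 + 1/1 = 2/1
1 + 1/(2/1) = 1 + 1/2 = 3/2
1 + 1/(3/2) = 1 + 2/3 = 5/3
45 + 1/(5/3) = 45 + 3/5 = 228/5

228/5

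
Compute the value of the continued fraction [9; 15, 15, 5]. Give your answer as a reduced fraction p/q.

Start with 5.
15 + 1/(5/1) = 15 + 1/5 = 76/5
15 + 1/(76/5) = 15 + 5/76 = 1145/76
9 + 1/(1145/76) = 9 + 76/1145 = 10381/1145

10381/1145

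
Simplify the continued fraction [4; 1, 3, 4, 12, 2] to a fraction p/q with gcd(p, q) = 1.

2063/433

Use the convergent recurrence hₖ = aₖ·hₖ₋₁ + hₖ₋₂ (and likewise for the denominators kₖ):
a_0 = 4: 4/1
a_1 = 1: 5/1
a_2 = 3: 19/4
a_3 = 4: 81/17
a_4 = 12: 991/208
a_5 = 2: 2063/433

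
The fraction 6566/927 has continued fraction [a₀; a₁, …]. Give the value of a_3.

⌊6566/927⌋ = 7, remainder 77
⌊927/77⌋ = 12, remainder 3
⌊77/3⌋ = 25, remainder 2
⌊3/2⌋ = 1, remainder 1

1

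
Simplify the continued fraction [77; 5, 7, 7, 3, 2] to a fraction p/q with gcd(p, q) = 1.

144431/1871

a_0 = 77: 77/1
a_1 = 5: 386/5
a_2 = 7: 2779/36
a_3 = 7: 19839/257
a_4 = 3: 62296/807
a_5 = 2: 144431/1871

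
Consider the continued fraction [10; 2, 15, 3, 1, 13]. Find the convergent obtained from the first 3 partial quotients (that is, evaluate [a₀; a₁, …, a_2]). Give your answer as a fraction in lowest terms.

325/31

a_0 = 10: 10/1
a_1 = 2: 21/2
a_2 = 15: 325/31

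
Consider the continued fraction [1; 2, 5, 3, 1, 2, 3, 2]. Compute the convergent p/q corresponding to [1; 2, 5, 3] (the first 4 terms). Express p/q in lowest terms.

51/35

a_0 = 1: 1/1
a_1 = 2: 3/2
a_2 = 5: 16/11
a_3 = 3: 51/35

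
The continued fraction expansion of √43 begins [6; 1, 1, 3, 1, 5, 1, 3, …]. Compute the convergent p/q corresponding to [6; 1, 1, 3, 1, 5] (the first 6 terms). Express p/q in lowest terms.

Start with 5.
1 + 1/(5/1) = 1 + 1/5 = 6/5
3 + 1/(6/5) = 3 + 5/6 = 23/6
1 + 1/(23/6) = 1 + 6/23 = 29/23
1 + 1/(29/23) = 1 + 23/29 = 52/29
6 + 1/(52/29) = 6 + 29/52 = 341/52

341/52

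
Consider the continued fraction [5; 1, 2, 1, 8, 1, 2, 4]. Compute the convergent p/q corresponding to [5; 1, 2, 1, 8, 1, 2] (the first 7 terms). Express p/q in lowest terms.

Start with 2.
1 + 1/(2/1) = 1 + 1/2 = 3/2
8 + 1/(3/2) = 8 + 2/3 = 26/3
1 + 1/(26/3) = 1 + 3/26 = 29/26
2 + 1/(29/26) = 2 + 26/29 = 84/29
1 + 1/(84/29) = 1 + 29/84 = 113/84
5 + 1/(113/84) = 5 + 84/113 = 649/113

649/113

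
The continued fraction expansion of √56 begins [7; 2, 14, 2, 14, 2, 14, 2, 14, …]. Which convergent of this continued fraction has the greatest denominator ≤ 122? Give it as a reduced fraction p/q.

a_0 = 7: 7/1  (≤ bound)
a_1 = 2: 15/2  (≤ bound)
a_2 = 14: 217/29  (≤ bound)
a_3 = 2: 449/60  (≤ bound)
a_4 = 14: 6503/869  (> 122, stop)

449/60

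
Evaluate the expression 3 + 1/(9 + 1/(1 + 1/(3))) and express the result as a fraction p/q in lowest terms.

Starting at the tail and folding back:
Start with 3.
1 + 1/(3/1) = 1 + 1/3 = 4/3
9 + 1/(4/3) = 9 + 3/4 = 39/4
3 + 1/(39/4) = 3 + 4/39 = 121/39

121/39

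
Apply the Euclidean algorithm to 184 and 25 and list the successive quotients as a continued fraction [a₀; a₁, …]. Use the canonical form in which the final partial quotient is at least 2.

184 ÷ 25 → quotient 7, remainder 9
25 ÷ 9 → quotient 2, remainder 7
9 ÷ 7 → quotient 1, remainder 2
7 ÷ 2 → quotient 3, remainder 1
2 ÷ 1 → quotient 2, remainder 0

[7; 2, 1, 3, 2]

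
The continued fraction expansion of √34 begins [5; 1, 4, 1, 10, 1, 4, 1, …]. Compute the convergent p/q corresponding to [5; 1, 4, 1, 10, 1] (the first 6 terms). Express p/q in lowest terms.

414/71

a_0 = 5: 5/1
a_1 = 1: 6/1
a_2 = 4: 29/5
a_3 = 1: 35/6
a_4 = 10: 379/65
a_5 = 1: 414/71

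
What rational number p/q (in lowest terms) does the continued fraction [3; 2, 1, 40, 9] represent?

a_0 = 3: 3/1
a_1 = 2: 7/2
a_2 = 1: 10/3
a_3 = 40: 407/122
a_4 = 9: 3673/1101

3673/1101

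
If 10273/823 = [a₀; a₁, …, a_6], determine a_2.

13

⌊10273/823⌋ = 12, remainder 397
⌊823/397⌋ = 2, remainder 29
⌊397/29⌋ = 13, remainder 20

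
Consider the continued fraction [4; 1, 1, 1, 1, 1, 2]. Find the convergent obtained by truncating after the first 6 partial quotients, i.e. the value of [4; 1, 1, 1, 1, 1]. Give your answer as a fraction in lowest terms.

Work from the innermost term outward:
Start with 1.
1 + 1/(1/1) = 1 + 1/1 = 2/1
1 + 1/(2/1) = 1 + 1/2 = 3/2
1 + 1/(3/2) = 1 + 2/3 = 5/3
1 + 1/(5/3) = 1 + 3/5 = 8/5
4 + 1/(8/5) = 4 + 5/8 = 37/8

37/8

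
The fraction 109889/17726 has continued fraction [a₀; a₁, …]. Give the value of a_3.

⌊109889/17726⌋ = 6, remainder 3533
⌊17726/3533⌋ = 5, remainder 61
⌊3533/61⌋ = 57, remainder 56
⌊61/56⌋ = 1, remainder 5

1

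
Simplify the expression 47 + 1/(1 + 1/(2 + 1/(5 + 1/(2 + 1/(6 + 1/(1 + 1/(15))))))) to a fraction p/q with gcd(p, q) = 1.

Start with 15.
1 + 1/(15/1) = 1 + 1/15 = 16/15
6 + 1/(16/15) = 6 + 15/16 = 111/16
2 + 1/(111/16) = 2 + 16/111 = 238/111
5 + 1/(238/111) = 5 + 111/238 = 1301/238
2 + 1/(1301/238) = 2 + 238/1301 = 2840/1301
1 + 1/(2840/1301) = 1 + 1301/2840 = 4141/2840
47 + 1/(4141/2840) = 47 + 2840/4141 = 197467/4141

197467/4141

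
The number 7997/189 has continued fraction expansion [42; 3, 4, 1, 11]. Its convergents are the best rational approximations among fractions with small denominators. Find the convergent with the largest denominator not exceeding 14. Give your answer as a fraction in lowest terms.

List convergents until the denominator exceeds the bound:
a_0 = 42: 42/1  (≤ bound)
a_1 = 3: 127/3  (≤ bound)
a_2 = 4: 550/13  (≤ bound)
a_3 = 1: 677/16  (> 14, stop)

550/13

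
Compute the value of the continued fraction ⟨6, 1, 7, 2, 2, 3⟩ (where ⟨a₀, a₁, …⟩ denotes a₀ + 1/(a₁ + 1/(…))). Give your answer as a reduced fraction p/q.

984/143

Collapse the nested fraction from the inside out:
Start with 3.
2 + 1/(3/1) = 2 + 1/3 = 7/3
2 + 1/(7/3) = 2 + 3/7 = 17/7
7 + 1/(17/7) = 7 + 7/17 = 126/17
1 + 1/(126/17) = 1 + 17/126 = 143/126
6 + 1/(143/126) = 6 + 126/143 = 984/143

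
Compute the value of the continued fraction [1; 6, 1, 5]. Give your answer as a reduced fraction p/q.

a_0 = 1: 1/1
a_1 = 6: 7/6
a_2 = 1: 8/7
a_3 = 5: 47/41

47/41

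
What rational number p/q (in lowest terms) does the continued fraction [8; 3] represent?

25/3

Use the convergent recurrence hₖ = aₖ·hₖ₋₁ + hₖ₋₂ (and likewise for the denominators kₖ):
a_0 = 8: 8/1
a_1 = 3: 25/3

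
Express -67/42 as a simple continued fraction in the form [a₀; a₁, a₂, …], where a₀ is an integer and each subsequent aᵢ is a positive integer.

[-2; 2, 2, 8]

⌊-67/42⌋ = -2, remainder 17
⌊42/17⌋ = 2, remainder 8
⌊17/8⌋ = 2, remainder 1
⌊8/1⌋ = 8, remainder 0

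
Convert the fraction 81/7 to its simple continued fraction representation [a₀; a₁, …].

81 = 11·7 + 4, so a_0 = 11
7 = 1·4 + 3, so a_1 = 1
4 = 1·3 + 1, so a_2 = 1
3 = 3·1 + 0, so a_3 = 3

[11; 1, 1, 3]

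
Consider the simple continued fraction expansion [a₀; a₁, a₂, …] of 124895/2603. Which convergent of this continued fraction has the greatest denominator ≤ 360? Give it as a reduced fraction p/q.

2543/53

List convergents until the denominator exceeds the bound:
a_0 = 47: 47/1  (≤ bound)
a_1 = 1: 48/1  (≤ bound)
a_2 = 52: 2543/53  (≤ bound)
a_3 = 8: 20392/425  (> 360, stop)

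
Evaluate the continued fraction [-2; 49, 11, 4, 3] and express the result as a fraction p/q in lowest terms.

Use the convergent recurrence hₖ = aₖ·hₖ₋₁ + hₖ₋₂ (and likewise for the denominators kₖ):
a_0 = -2: -2/1
a_1 = 49: -97/49
a_2 = 11: -1069/540
a_3 = 4: -4373/2209
a_4 = 3: -14188/7167

-14188/7167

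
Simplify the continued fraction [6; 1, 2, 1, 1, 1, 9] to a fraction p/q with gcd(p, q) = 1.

713/106

Work from the innermost term outward:
Start with 9.
1 + 1/(9/1) = 1 + 1/9 = 10/9
1 + 1/(10/9) = 1 + 9/10 = 19/10
1 + 1/(19/10) = 1 + 10/19 = 29/19
2 + 1/(29/19) = 2 + 19/29 = 77/29
1 + 1/(77/29) = 1 + 29/77 = 106/77
6 + 1/(106/77) = 6 + 77/106 = 713/106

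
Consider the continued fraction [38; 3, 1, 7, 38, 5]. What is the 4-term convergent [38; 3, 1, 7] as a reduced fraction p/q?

1186/31

Start with 7.
1 + 1/(7/1) = 1 + 1/7 = 8/7
3 + 1/(8/7) = 3 + 7/8 = 31/8
38 + 1/(31/8) = 38 + 8/31 = 1186/31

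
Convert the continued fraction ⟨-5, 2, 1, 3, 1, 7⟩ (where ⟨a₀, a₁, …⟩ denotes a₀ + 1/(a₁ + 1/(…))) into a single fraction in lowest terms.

Start with 7.
1 + 1/(7/1) = 1 + 1/7 = 8/7
3 + 1/(8/7) = 3 + 7/8 = 31/8
1 + 1/(31/8) = 1 + 8/31 = 39/31
2 + 1/(39/31) = 2 + 31/39 = 109/39
-5 + 1/(109/39) = -5 + 39/109 = -506/109

-506/109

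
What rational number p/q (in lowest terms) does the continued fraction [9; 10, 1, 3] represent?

Use the convergent recurrence hₖ = aₖ·hₖ₋₁ + hₖ₋₂ (and likewise for the denominators kₖ):
a_0 = 9: 9/1
a_1 = 10: 91/10
a_2 = 1: 100/11
a_3 = 3: 391/43

391/43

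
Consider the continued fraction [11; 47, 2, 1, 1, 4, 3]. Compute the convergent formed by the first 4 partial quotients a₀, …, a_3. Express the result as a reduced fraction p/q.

1565/142

Collapse the nested fraction from the inside out:
Start with 1.
2 + 1/(1/1) = 2 + 1/1 = 3/1
47 + 1/(3/1) = 47 + 1/3 = 142/3
11 + 1/(142/3) = 11 + 3/142 = 1565/142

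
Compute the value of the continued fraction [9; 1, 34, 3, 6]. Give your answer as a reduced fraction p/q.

Compute successive convergents:
a_0 = 9: 9/1
a_1 = 1: 10/1
a_2 = 34: 349/35
a_3 = 3: 1057/106
a_4 = 6: 6691/671

6691/671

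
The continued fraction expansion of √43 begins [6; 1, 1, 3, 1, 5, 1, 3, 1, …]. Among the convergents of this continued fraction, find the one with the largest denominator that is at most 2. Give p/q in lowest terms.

a_0 = 6: 6/1  (≤ bound)
a_1 = 1: 7/1  (≤ bound)
a_2 = 1: 13/2  (≤ bound)
a_3 = 3: 46/7  (> 2, stop)

13/2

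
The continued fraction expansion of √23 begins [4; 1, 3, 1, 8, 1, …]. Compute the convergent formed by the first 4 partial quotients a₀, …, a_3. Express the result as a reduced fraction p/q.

Starting at the tail and folding back:
Start with 1.
3 + 1/(1/1) = 3 + 1/1 = 4/1
1 + 1/(4/1) = 1 + 1/4 = 5/4
4 + 1/(5/4) = 4 + 4/5 = 24/5

24/5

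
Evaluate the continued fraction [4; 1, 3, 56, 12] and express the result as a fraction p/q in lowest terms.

Collapse the nested fraction from the inside out:
Start with 12.
56 + 1/(12/1) = 56 + 1/12 = 673/12
3 + 1/(673/12) = 3 + 12/673 = 2031/673
1 + 1/(2031/673) = 1 + 673/2031 = 2704/2031
4 + 1/(2704/2031) = 4 + 2031/2704 = 12847/2704

12847/2704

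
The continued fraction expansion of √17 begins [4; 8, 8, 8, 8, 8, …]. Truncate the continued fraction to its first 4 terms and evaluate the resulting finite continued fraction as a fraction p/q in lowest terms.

Collapse the nested fraction from the inside out:
Start with 8.
8 + 1/(8/1) = 8 + 1/8 = 65/8
8 + 1/(65/8) = 8 + 8/65 = 528/65
4 + 1/(528/65) = 4 + 65/528 = 2177/528

2177/528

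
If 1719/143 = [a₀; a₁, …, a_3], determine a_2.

Apply division with remainder until the remainder is 0:
1719 = 12·143 + 3, so a_0 = 12
143 = 47·3 + 2, so a_1 = 47
3 = 1·2 + 1, so a_2 = 1

1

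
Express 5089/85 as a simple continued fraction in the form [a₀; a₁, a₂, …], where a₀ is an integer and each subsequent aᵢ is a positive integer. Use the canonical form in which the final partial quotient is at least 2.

Run the Euclidean algorithm, recording each quotient:
⌊5089/85⌋ = 59, remainder 74
⌊85/74⌋ = 1, remainder 11
⌊74/11⌋ = 6, remainder 8
⌊11/8⌋ = 1, remainder 3
⌊8/3⌋ = 2, remainder 2
⌊3/2⌋ = 1, remainder 1
⌊2/1⌋ = 2, remainder 0

[59; 1, 6, 1, 2, 1, 2]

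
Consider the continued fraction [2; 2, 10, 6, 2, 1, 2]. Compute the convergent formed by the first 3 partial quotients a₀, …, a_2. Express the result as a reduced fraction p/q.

Start with 10.
2 + 1/(10/1) = 2 + 1/10 = 21/10
2 + 1/(21/10) = 2 + 10/21 = 52/21

52/21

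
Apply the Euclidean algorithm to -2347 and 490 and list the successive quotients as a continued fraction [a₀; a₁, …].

[-5; 4, 1, 3, 8, 3]

⌊-2347/490⌋ = -5, remainder 103
⌊490/103⌋ = 4, remainder 78
⌊103/78⌋ = 1, remainder 25
⌊78/25⌋ = 3, remainder 3
⌊25/3⌋ = 8, remainder 1
⌊3/1⌋ = 3, remainder 0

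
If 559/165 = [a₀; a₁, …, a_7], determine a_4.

Run the Euclidean algorithm, recording each quotient:
559 ÷ 165 → quotient 3, remainder 64
165 ÷ 64 → quotient 2, remainder 37
64 ÷ 37 → quotient 1, remainder 27
37 ÷ 27 → quotient 1, remainder 10
27 ÷ 10 → quotient 2, remainder 7

2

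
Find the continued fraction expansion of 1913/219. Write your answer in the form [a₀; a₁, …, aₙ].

⌊1913/219⌋ = 8, remainder 161
⌊219/161⌋ = 1, remainder 58
⌊161/58⌋ = 2, remainder 45
⌊58/45⌋ = 1, remainder 13
⌊45/13⌋ = 3, remainder 6
⌊13/6⌋ = 2, remainder 1
⌊6/1⌋ = 6, remainder 0

[8; 1, 2, 1, 3, 2, 6]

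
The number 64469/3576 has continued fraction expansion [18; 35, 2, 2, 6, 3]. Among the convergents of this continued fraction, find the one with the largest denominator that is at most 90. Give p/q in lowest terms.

a_0 = 18: 18/1  (≤ bound)
a_1 = 35: 631/35  (≤ bound)
a_2 = 2: 1280/71  (≤ bound)
a_3 = 2: 3191/177  (> 90, stop)

1280/71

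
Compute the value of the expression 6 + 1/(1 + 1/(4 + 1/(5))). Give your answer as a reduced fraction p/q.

Start with 5.
4 + 1/(5/1) = 4 + 1/5 = 21/5
1 + 1/(21/5) = 1 + 5/21 = 26/21
6 + 1/(26/21) = 6 + 21/26 = 177/26

177/26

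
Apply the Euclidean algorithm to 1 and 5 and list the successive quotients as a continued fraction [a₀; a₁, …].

[0; 5]

Apply division with remainder until the remainder is 0:
1 = 0·5 + 1, so a_0 = 0
5 = 5·1 + 0, so a_1 = 5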